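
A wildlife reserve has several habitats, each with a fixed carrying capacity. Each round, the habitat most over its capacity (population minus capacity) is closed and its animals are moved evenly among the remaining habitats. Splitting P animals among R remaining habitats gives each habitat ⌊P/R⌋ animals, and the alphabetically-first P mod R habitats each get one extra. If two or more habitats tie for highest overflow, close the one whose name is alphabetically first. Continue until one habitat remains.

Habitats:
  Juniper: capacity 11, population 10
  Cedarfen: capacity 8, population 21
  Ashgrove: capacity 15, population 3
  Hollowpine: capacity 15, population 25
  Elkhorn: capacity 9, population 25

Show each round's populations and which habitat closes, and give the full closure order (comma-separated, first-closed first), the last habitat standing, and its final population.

Round 1: Ashgrove=3 Cedarfen=21 Elkhorn=25 Hollowpine=25 Juniper=10 → close Elkhorn (overflow 16)
  25÷4 = 6 each, +1 to first 1
Round 2: Ashgrove=10 Cedarfen=27 Hollowpine=31 Juniper=16 → close Cedarfen (overflow 19)
  27÷3 = 9 each, +1 to first 0
Round 3: Ashgrove=19 Hollowpine=40 Juniper=25 → close Hollowpine (overflow 25)
  40÷2 = 20 each, +1 to first 0
Round 4: Ashgrove=39 Juniper=45 → close Juniper (overflow 34)
  45÷1 = 45 each, +1 to first 0

Closure order: Elkhorn, Cedarfen, Hollowpine, Juniper
Last habitat: Ashgrove with 84 animals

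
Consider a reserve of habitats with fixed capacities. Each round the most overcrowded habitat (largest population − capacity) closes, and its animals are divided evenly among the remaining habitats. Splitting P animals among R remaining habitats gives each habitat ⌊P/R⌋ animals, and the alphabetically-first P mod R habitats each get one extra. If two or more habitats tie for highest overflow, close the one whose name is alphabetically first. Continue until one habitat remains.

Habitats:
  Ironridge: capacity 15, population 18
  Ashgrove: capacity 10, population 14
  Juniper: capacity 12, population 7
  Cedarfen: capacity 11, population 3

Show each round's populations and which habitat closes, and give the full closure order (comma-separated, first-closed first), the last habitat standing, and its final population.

Closure order: Ashgrove, Ironridge, Juniper
Last habitat: Cedarfen with 42 animals

Round 1: Ashgrove=14 Cedarfen=3 Ironridge=18 Juniper=7 → close Ashgrove (overflow 4)
  14÷3 = 4 each, +1 to first 2
Round 2: Cedarfen=8 Ironridge=23 Juniper=11 → close Ironridge (overflow 8)
  23÷2 = 11 each, +1 to first 1
Round 3: Cedarfen=20 Juniper=22 → close Juniper (overflow 10)
  22÷1 = 22 each, +1 to first 0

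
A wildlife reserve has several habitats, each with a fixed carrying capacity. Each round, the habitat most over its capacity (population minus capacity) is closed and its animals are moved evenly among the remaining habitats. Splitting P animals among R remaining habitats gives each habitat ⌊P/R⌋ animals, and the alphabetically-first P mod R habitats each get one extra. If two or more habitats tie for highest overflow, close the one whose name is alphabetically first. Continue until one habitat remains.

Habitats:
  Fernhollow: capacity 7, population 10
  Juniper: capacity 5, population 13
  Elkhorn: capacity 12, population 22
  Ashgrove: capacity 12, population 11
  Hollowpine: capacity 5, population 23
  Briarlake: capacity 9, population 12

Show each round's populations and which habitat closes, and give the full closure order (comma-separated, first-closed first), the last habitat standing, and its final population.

Closure order: Hollowpine, Elkhorn, Juniper, Briarlake, Fernhollow
Last habitat: Ashgrove with 91 animals

Round 1: Ashgrove=11 Briarlake=12 Elkhorn=22 Fernhollow=10 Hollowpine=23 Juniper=13 → close Hollowpine (overflow 18)
  23÷5 = 4 each, +1 to first 3
Round 2: Ashgrove=16 Briarlake=17 Elkhorn=27 Fernhollow=14 Juniper=17 → close Elkhorn (overflow 15)
  27÷4 = 6 each, +1 to first 3
Round 3: Ashgrove=23 Briarlake=24 Fernhollow=21 Juniper=23 → close Juniper (overflow 18)
  23÷3 = 7 each, +1 to first 2
Round 4: Ashgrove=31 Briarlake=32 Fernhollow=28 → close Briarlake (overflow 23)
  32÷2 = 16 each, +1 to first 0
Round 5: Ashgrove=47 Fernhollow=44 → close Fernhollow (overflow 37)
  44÷1 = 44 each, +1 to first 0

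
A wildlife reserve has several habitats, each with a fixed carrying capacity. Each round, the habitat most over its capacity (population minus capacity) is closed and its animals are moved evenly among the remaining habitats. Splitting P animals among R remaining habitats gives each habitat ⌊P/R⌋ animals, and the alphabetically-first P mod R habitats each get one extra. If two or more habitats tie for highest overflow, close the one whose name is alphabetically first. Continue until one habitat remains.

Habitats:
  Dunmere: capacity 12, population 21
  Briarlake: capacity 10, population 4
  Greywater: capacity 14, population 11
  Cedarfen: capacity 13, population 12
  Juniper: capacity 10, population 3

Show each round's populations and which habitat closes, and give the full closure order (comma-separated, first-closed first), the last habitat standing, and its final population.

Closure order: Dunmere, Cedarfen, Greywater, Briarlake
Last habitat: Juniper with 51 animals

Round 1: Briarlake=4 Cedarfen=12 Dunmere=21 Greywater=11 Juniper=3 → close Dunmere (overflow 9)
  21÷4 = 5 each, +1 to first 1
Round 2: Briarlake=10 Cedarfen=17 Greywater=16 Juniper=8 → close Cedarfen (overflow 4)
  17÷3 = 5 each, +1 to first 2
Round 3: Briarlake=16 Greywater=22 Juniper=13 → close Greywater (overflow 8)
  22÷2 = 11 each, +1 to first 0
Round 4: Briarlake=27 Juniper=24 → close Briarlake (overflow 17)
  27÷1 = 27 each, +1 to first 0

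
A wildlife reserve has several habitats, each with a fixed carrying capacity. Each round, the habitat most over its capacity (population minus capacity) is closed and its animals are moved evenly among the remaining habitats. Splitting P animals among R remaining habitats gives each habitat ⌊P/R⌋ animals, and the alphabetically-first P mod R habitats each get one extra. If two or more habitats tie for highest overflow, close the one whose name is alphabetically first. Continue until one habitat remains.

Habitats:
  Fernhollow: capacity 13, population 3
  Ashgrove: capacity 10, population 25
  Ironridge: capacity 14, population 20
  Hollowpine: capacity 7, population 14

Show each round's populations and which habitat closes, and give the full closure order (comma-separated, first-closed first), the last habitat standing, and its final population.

Closure order: Ashgrove, Hollowpine, Ironridge
Last habitat: Fernhollow with 62 animals

Round 1: Ashgrove=25 Fernhollow=3 Hollowpine=14 Ironridge=20 → close Ashgrove (overflow 15)
  25÷3 = 8 each, +1 to first 1
Round 2: Fernhollow=12 Hollowpine=22 Ironridge=28 → close Hollowpine (overflow 15)
  22÷2 = 11 each, +1 to first 0
Round 3: Fernhollow=23 Ironridge=39 → close Ironridge (overflow 25)
  39÷1 = 39 each, +1 to first 0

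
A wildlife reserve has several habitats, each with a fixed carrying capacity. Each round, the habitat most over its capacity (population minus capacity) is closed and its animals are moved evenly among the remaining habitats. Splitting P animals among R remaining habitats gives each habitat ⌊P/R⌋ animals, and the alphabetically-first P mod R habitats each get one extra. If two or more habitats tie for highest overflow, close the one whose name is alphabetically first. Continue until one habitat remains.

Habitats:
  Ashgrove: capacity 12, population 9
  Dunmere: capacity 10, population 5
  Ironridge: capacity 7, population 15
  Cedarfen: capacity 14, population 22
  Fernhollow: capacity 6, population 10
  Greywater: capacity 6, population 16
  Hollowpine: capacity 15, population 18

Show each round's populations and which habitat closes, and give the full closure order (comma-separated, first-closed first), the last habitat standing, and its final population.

Round 1: Ashgrove=9 Cedarfen=22 Dunmere=5 Fernhollow=10 Greywater=16 Hollowpine=18 Ironridge=15 → close Greywater (overflow 10)
  16÷6 = 2 each, +1 to first 4
Round 2: Ashgrove=12 Cedarfen=25 Dunmere=8 Fernhollow=13 Hollowpine=20 Ironridge=17 → close Cedarfen (overflow 11)
  25÷5 = 5 each, +1 to first 0
Round 3: Ashgrove=17 Dunmere=13 Fernhollow=18 Hollowpine=25 Ironridge=22 → close Ironridge (overflow 15)
  22÷4 = 5 each, +1 to first 2
Round 4: Ashgrove=23 Dunmere=19 Fernhollow=23 Hollowpine=30 → close Fernhollow (overflow 17)
  23÷3 = 7 each, +1 to first 2
Round 5: Ashgrove=31 Dunmere=27 Hollowpine=37 → close Hollowpine (overflow 22)
  37÷2 = 18 each, +1 to first 1
Round 6: Ashgrove=50 Dunmere=45 → close Ashgrove (overflow 38)
  50÷1 = 50 each, +1 to first 0

Closure order: Greywater, Cedarfen, Ironridge, Fernhollow, Hollowpine, Ashgrove
Last habitat: Dunmere with 95 animals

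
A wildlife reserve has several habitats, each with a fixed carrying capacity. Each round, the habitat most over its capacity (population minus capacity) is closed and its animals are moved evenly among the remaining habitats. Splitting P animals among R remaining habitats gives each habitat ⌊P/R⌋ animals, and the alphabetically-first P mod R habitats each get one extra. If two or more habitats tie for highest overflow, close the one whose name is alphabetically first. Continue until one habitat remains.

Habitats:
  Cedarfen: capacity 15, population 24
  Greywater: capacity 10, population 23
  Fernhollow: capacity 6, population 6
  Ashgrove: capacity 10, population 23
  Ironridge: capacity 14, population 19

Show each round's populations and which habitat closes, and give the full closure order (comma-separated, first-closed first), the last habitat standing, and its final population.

Closure order: Ashgrove, Greywater, Cedarfen, Ironridge
Last habitat: Fernhollow with 95 animals

Round 1: Ashgrove=23 Cedarfen=24 Fernhollow=6 Greywater=23 Ironridge=19 → close Ashgrove (overflow 13)
  23÷4 = 5 each, +1 to first 3
Round 2: Cedarfen=30 Fernhollow=12 Greywater=29 Ironridge=24 → close Greywater (overflow 19)
  29÷3 = 9 each, +1 to first 2
Round 3: Cedarfen=40 Fernhollow=22 Ironridge=33 → close Cedarfen (overflow 25)
  40÷2 = 20 each, +1 to first 0
Round 4: Fernhollow=42 Ironridge=53 → close Ironridge (overflow 39)
  53÷1 = 53 each, +1 to first 0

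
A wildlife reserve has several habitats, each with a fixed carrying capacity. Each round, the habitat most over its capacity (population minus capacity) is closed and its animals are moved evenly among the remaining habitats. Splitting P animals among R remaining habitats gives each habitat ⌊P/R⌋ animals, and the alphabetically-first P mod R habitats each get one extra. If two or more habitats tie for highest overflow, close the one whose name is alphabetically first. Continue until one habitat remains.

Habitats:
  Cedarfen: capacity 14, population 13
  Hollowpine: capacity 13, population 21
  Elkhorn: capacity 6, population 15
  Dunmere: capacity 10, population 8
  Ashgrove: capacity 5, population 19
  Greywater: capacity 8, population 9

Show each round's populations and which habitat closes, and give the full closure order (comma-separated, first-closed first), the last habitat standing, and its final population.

Closure order: Ashgrove, Elkhorn, Hollowpine, Greywater, Cedarfen
Last habitat: Dunmere with 85 animals

Round 1: Ashgrove=19 Cedarfen=13 Dunmere=8 Elkhorn=15 Greywater=9 Hollowpine=21 → close Ashgrove (overflow 14)
  19÷5 = 3 each, +1 to first 4
Round 2: Cedarfen=17 Dunmere=12 Elkhorn=19 Greywater=13 Hollowpine=24 → close Elkhorn (overflow 13)
  19÷4 = 4 each, +1 to first 3
Round 3: Cedarfen=22 Dunmere=17 Greywater=18 Hollowpine=28 → close Hollowpine (overflow 15)
  28÷3 = 9 each, +1 to first 1
Round 4: Cedarfen=32 Dunmere=26 Greywater=27 → close Greywater (overflow 19)
  27÷2 = 13 each, +1 to first 1
Round 5: Cedarfen=46 Dunmere=39 → close Cedarfen (overflow 32)
  46÷1 = 46 each, +1 to first 0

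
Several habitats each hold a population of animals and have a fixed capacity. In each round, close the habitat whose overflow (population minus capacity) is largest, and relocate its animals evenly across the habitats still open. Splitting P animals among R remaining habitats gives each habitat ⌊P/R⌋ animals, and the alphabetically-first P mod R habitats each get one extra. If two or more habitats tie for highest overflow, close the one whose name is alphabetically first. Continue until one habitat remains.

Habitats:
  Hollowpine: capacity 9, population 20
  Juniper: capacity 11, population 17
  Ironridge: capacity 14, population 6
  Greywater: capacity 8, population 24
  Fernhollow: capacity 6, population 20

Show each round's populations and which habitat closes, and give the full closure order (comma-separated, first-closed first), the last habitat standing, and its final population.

Round 1: Fernhollow=20 Greywater=24 Hollowpine=20 Ironridge=6 Juniper=17 → close Greywater (overflow 16)
  24÷4 = 6 each, +1 to first 0
Round 2: Fernhollow=26 Hollowpine=26 Ironridge=12 Juniper=23 → close Fernhollow (overflow 20)
  26÷3 = 8 each, +1 to first 2
Round 3: Hollowpine=35 Ironridge=21 Juniper=31 → close Hollowpine (overflow 26)
  35÷2 = 17 each, +1 to first 1
Round 4: Ironridge=39 Juniper=48 → close Juniper (overflow 37)
  48÷1 = 48 each, +1 to first 0

Closure order: Greywater, Fernhollow, Hollowpine, Juniper
Last habitat: Ironridge with 87 animals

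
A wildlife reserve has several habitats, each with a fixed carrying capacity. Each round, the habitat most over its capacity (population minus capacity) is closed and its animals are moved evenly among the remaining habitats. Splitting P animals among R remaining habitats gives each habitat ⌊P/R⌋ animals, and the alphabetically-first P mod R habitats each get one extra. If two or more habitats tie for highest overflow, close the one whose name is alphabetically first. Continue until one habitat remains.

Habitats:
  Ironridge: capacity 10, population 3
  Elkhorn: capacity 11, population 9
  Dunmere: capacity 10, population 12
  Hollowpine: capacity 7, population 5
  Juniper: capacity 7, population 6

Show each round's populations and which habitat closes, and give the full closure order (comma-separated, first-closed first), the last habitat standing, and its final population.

Round 1: Dunmere=12 Elkhorn=9 Hollowpine=5 Ironridge=3 Juniper=6 → close Dunmere (overflow 2)
  12÷4 = 3 each, +1 to first 0
Round 2: Elkhorn=12 Hollowpine=8 Ironridge=6 Juniper=9 → close Juniper (overflow 2)
  9÷3 = 3 each, +1 to first 0
Round 3: Elkhorn=15 Hollowpine=11 Ironridge=9 → close Elkhorn (overflow 4)
  15÷2 = 7 each, +1 to first 1
Round 4: Hollowpine=19 Ironridge=16 → close Hollowpine (overflow 12)
  19÷1 = 19 each, +1 to first 0

Closure order: Dunmere, Juniper, Elkhorn, Hollowpine
Last habitat: Ironridge with 35 animals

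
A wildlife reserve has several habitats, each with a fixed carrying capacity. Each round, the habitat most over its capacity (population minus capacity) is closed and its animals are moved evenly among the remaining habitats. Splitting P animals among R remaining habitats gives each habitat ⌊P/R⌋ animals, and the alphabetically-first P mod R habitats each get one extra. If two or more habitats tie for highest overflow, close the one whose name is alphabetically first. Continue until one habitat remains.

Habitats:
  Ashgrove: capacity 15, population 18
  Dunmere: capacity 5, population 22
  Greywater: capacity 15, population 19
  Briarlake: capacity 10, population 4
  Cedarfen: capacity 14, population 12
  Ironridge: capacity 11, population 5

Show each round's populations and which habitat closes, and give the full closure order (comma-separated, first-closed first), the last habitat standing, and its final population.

Round 1: Ashgrove=18 Briarlake=4 Cedarfen=12 Dunmere=22 Greywater=19 Ironridge=5 → close Dunmere (overflow 17)
  22÷5 = 4 each, +1 to first 2
Round 2: Ashgrove=23 Briarlake=9 Cedarfen=16 Greywater=23 Ironridge=9 → close Ashgrove (overflow 8)
  23÷4 = 5 each, +1 to first 3
Round 3: Briarlake=15 Cedarfen=22 Greywater=29 Ironridge=14 → close Greywater (overflow 14)
  29÷3 = 9 each, +1 to first 2
Round 4: Briarlake=25 Cedarfen=32 Ironridge=23 → close Cedarfen (overflow 18)
  32÷2 = 16 each, +1 to first 0
Round 5: Briarlake=41 Ironridge=39 → close Briarlake (overflow 31)
  41÷1 = 41 each, +1 to first 0

Closure order: Dunmere, Ashgrove, Greywater, Cedarfen, Briarlake
Last habitat: Ironridge with 80 animals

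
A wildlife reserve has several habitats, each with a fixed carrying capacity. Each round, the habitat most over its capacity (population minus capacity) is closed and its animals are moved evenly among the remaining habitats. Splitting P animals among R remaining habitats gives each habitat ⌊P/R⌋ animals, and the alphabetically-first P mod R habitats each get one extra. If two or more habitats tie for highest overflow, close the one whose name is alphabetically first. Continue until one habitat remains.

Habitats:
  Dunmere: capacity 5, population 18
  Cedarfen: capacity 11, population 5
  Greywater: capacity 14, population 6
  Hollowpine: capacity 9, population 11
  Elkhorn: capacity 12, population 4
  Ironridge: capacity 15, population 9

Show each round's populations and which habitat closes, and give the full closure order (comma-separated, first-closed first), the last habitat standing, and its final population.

Round 1: Cedarfen=5 Dunmere=18 Elkhorn=4 Greywater=6 Hollowpine=11 Ironridge=9 → close Dunmere (overflow 13)
  18÷5 = 3 each, +1 to first 3
Round 2: Cedarfen=9 Elkhorn=8 Greywater=10 Hollowpine=14 Ironridge=12 → close Hollowpine (overflow 5)
  14÷4 = 3 each, +1 to first 2
Round 3: Cedarfen=13 Elkhorn=12 Greywater=13 Ironridge=15 → close Cedarfen (overflow 2)
  13÷3 = 4 each, +1 to first 1
Round 4: Elkhorn=17 Greywater=17 Ironridge=19 → close Elkhorn (overflow 5)
  17÷2 = 8 each, +1 to first 1
Round 5: Greywater=26 Ironridge=27 → close Greywater (overflow 12)
  26÷1 = 26 each, +1 to first 0

Closure order: Dunmere, Hollowpine, Cedarfen, Elkhorn, Greywater
Last habitat: Ironridge with 53 animals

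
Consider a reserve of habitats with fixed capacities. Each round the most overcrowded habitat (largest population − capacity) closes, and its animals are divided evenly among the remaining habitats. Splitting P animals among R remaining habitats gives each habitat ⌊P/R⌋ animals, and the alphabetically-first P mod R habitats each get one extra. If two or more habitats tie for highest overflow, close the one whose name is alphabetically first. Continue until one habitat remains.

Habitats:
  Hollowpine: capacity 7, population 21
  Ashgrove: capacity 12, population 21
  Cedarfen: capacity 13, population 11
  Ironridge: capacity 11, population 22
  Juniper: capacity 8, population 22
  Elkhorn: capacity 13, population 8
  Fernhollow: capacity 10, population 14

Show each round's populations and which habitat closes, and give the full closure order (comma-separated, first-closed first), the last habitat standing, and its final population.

Round 1: Ashgrove=21 Cedarfen=11 Elkhorn=8 Fernhollow=14 Hollowpine=21 Ironridge=22 Juniper=22 → close Hollowpine (overflow 14)
  21÷6 = 3 each, +1 to first 3
Round 2: Ashgrove=25 Cedarfen=15 Elkhorn=12 Fernhollow=17 Ironridge=25 Juniper=25 → close Juniper (overflow 17)
  25÷5 = 5 each, +1 to first 0
Round 3: Ashgrove=30 Cedarfen=20 Elkhorn=17 Fernhollow=22 Ironridge=30 → close Ironridge (overflow 19)
  30÷4 = 7 each, +1 to first 2
Round 4: Ashgrove=38 Cedarfen=28 Elkhorn=24 Fernhollow=29 → close Ashgrove (overflow 26)
  38÷3 = 12 each, +1 to first 2
Round 5: Cedarfen=41 Elkhorn=37 Fernhollow=41 → close Fernhollow (overflow 31)
  41÷2 = 20 each, +1 to first 1
Round 6: Cedarfen=62 Elkhorn=57 → close Cedarfen (overflow 49)
  62÷1 = 62 each, +1 to first 0

Closure order: Hollowpine, Juniper, Ironridge, Ashgrove, Fernhollow, Cedarfen
Last habitat: Elkhorn with 119 animals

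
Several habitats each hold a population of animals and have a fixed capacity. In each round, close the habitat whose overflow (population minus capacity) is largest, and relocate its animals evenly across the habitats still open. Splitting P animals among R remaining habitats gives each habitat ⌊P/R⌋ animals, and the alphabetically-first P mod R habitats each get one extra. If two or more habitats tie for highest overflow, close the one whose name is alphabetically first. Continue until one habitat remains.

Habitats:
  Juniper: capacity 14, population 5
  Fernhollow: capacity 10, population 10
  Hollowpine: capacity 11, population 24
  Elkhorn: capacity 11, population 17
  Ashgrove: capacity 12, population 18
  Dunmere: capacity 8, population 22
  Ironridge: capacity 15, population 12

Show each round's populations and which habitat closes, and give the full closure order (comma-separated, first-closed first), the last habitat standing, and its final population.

Round 1: Ashgrove=18 Dunmere=22 Elkhorn=17 Fernhollow=10 Hollowpine=24 Ironridge=12 Juniper=5 → close Dunmere (overflow 14)
  22÷6 = 3 each, +1 to first 4
Round 2: Ashgrove=22 Elkhorn=21 Fernhollow=14 Hollowpine=28 Ironridge=15 Juniper=8 → close Hollowpine (overflow 17)
  28÷5 = 5 each, +1 to first 3
Round 3: Ashgrove=28 Elkhorn=27 Fernhollow=20 Ironridge=20 Juniper=13 → close Ashgrove (overflow 16)
  28÷4 = 7 each, +1 to first 0
Round 4: Elkhorn=34 Fernhollow=27 Ironridge=27 Juniper=20 → close Elkhorn (overflow 23)
  34÷3 = 11 each, +1 to first 1
Round 5: Fernhollow=39 Ironridge=38 Juniper=31 → close Fernhollow (overflow 29)
  39÷2 = 19 each, +1 to first 1
Round 6: Ironridge=58 Juniper=50 → close Ironridge (overflow 43)
  58÷1 = 58 each, +1 to first 0

Closure order: Dunmere, Hollowpine, Ashgrove, Elkhorn, Fernhollow, Ironridge
Last habitat: Juniper with 108 animals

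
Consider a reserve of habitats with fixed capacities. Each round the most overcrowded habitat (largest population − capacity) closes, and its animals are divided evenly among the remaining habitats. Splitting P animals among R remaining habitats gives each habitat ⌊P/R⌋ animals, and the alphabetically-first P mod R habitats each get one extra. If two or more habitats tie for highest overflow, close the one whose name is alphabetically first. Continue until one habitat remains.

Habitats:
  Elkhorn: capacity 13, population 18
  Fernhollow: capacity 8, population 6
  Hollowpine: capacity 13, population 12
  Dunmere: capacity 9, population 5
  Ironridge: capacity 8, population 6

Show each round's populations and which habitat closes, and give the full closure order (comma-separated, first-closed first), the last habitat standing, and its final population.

Round 1: Dunmere=5 Elkhorn=18 Fernhollow=6 Hollowpine=12 Ironridge=6 → close Elkhorn (overflow 5)
  18÷4 = 4 each, +1 to first 2
Round 2: Dunmere=10 Fernhollow=11 Hollowpine=16 Ironridge=10 → close Fernhollow (overflow 3)
  11÷3 = 3 each, +1 to first 2
Round 3: Dunmere=14 Hollowpine=20 Ironridge=13 → close Hollowpine (overflow 7)
  20÷2 = 10 each, +1 to first 0
Round 4: Dunmere=24 Ironridge=23 → close Dunmere (overflow 15)
  24÷1 = 24 each, +1 to first 0

Closure order: Elkhorn, Fernhollow, Hollowpine, Dunmere
Last habitat: Ironridge with 47 animals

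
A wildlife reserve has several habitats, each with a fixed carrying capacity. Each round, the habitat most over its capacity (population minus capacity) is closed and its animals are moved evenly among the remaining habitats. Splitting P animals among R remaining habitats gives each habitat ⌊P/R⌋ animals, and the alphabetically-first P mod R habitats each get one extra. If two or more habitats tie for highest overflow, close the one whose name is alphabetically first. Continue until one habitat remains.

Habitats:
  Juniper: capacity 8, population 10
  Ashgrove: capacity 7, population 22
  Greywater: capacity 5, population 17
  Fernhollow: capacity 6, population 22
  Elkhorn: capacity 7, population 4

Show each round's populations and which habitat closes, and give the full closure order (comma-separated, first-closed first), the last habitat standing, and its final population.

Round 1: Ashgrove=22 Elkhorn=4 Fernhollow=22 Greywater=17 Juniper=10 → close Fernhollow (overflow 16)
  22÷4 = 5 each, +1 to first 2
Round 2: Ashgrove=28 Elkhorn=10 Greywater=22 Juniper=15 → close Ashgrove (overflow 21)
  28÷3 = 9 each, +1 to first 1
Round 3: Elkhorn=20 Greywater=31 Juniper=24 → close Greywater (overflow 26)
  31÷2 = 15 each, +1 to first 1
Round 4: Elkhorn=36 Juniper=39 → close Juniper (overflow 31)
  39÷1 = 39 each, +1 to first 0

Closure order: Fernhollow, Ashgrove, Greywater, Juniper
Last habitat: Elkhorn with 75 animals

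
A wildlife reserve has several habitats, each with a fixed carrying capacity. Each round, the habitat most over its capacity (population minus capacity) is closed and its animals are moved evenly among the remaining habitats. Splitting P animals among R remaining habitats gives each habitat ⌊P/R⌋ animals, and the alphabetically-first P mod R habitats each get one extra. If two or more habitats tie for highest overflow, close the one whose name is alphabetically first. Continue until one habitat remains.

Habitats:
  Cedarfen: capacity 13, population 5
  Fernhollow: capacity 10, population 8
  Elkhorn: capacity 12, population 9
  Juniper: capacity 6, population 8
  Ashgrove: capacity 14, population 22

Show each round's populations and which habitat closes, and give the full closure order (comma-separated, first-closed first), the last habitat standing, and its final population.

Closure order: Ashgrove, Juniper, Elkhorn, Fernhollow
Last habitat: Cedarfen with 52 animals

Round 1: Ashgrove=22 Cedarfen=5 Elkhorn=9 Fernhollow=8 Juniper=8 → close Ashgrove (overflow 8)
  22÷4 = 5 each, +1 to first 2
Round 2: Cedarfen=11 Elkhorn=15 Fernhollow=13 Juniper=13 → close Juniper (overflow 7)
  13÷3 = 4 each, +1 to first 1
Round 3: Cedarfen=16 Elkhorn=19 Fernhollow=17 → close Elkhorn (overflow 7)
  19÷2 = 9 each, +1 to first 1
Round 4: Cedarfen=26 Fernhollow=26 → close Fernhollow (overflow 16)
  26÷1 = 26 each, +1 to first 0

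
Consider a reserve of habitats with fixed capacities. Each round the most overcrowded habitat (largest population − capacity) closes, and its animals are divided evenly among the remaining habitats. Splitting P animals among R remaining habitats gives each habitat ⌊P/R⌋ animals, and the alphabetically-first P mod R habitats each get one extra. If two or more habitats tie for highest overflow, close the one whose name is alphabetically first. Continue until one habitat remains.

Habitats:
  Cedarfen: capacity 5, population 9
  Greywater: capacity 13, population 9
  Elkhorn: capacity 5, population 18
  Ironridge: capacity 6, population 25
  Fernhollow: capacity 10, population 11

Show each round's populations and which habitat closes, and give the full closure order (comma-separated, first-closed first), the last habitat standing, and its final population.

Closure order: Ironridge, Elkhorn, Cedarfen, Fernhollow
Last habitat: Greywater with 72 animals

Round 1: Cedarfen=9 Elkhorn=18 Fernhollow=11 Greywater=9 Ironridge=25 → close Ironridge (overflow 19)
  25÷4 = 6 each, +1 to first 1
Round 2: Cedarfen=16 Elkhorn=24 Fernhollow=17 Greywater=15 → close Elkhorn (overflow 19)
  24÷3 = 8 each, +1 to first 0
Round 3: Cedarfen=24 Fernhollow=25 Greywater=23 → close Cedarfen (overflow 19)
  24÷2 = 12 each, +1 to first 0
Round 4: Fernhollow=37 Greywater=35 → close Fernhollow (overflow 27)
  37÷1 = 37 each, +1 to first 0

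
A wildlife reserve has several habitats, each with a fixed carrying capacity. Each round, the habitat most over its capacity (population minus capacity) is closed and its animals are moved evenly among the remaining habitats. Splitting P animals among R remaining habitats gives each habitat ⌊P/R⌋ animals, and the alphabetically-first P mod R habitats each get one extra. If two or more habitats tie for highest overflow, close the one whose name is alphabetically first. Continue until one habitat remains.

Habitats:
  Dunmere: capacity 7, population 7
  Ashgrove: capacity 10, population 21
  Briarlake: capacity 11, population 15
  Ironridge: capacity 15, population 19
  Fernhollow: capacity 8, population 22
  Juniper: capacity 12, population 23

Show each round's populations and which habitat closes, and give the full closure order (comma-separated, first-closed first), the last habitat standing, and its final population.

Closure order: Fernhollow, Ashgrove, Juniper, Briarlake, Ironridge
Last habitat: Dunmere with 107 animals

Round 1: Ashgrove=21 Briarlake=15 Dunmere=7 Fernhollow=22 Ironridge=19 Juniper=23 → close Fernhollow (overflow 14)
  22÷5 = 4 each, +1 to first 2
Round 2: Ashgrove=26 Briarlake=20 Dunmere=11 Ironridge=23 Juniper=27 → close Ashgrove (overflow 16)
  26÷4 = 6 each, +1 to first 2
Round 3: Briarlake=27 Dunmere=18 Ironridge=29 Juniper=33 → close Juniper (overflow 21)
  33÷3 = 11 each, +1 to first 0
Round 4: Briarlake=38 Dunmere=29 Ironridge=40 → close Briarlake (overflow 27)
  38÷2 = 19 each, +1 to first 0
Round 5: Dunmere=48 Ironridge=59 → close Ironridge (overflow 44)
  59÷1 = 59 each, +1 to first 0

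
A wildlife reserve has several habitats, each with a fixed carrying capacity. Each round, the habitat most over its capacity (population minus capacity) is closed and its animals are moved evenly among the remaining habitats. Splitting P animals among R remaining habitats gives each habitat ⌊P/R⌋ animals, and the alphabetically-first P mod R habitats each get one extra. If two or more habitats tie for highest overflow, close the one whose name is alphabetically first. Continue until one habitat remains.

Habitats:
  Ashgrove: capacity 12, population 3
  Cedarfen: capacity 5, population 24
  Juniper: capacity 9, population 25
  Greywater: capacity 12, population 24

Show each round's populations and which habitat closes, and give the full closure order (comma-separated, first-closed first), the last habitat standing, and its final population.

Round 1: Ashgrove=3 Cedarfen=24 Greywater=24 Juniper=25 → close Cedarfen (overflow 19)
  24÷3 = 8 each, +1 to first 0
Round 2: Ashgrove=11 Greywater=32 Juniper=33 → close Juniper (overflow 24)
  33÷2 = 16 each, +1 to first 1
Round 3: Ashgrove=28 Greywater=48 → close Greywater (overflow 36)
  48÷1 = 48 each, +1 to first 0

Closure order: Cedarfen, Juniper, Greywater
Last habitat: Ashgrove with 76 animals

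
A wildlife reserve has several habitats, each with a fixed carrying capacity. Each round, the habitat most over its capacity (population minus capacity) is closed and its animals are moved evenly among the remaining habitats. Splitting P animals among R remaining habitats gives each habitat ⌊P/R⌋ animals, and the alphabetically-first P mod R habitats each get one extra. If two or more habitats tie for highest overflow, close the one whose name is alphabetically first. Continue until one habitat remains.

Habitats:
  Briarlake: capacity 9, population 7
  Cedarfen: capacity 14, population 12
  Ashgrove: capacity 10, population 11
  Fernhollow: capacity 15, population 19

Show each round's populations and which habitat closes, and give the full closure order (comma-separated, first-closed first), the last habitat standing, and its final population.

Closure order: Fernhollow, Ashgrove, Briarlake
Last habitat: Cedarfen with 49 animals

Round 1: Ashgrove=11 Briarlake=7 Cedarfen=12 Fernhollow=19 → close Fernhollow (overflow 4)
  19÷3 = 6 each, +1 to first 1
Round 2: Ashgrove=18 Briarlake=13 Cedarfen=18 → close Ashgrove (overflow 8)
  18÷2 = 9 each, +1 to first 0
Round 3: Briarlake=22 Cedarfen=27 → close Briarlake (overflow 13)
  22÷1 = 22 each, +1 to first 0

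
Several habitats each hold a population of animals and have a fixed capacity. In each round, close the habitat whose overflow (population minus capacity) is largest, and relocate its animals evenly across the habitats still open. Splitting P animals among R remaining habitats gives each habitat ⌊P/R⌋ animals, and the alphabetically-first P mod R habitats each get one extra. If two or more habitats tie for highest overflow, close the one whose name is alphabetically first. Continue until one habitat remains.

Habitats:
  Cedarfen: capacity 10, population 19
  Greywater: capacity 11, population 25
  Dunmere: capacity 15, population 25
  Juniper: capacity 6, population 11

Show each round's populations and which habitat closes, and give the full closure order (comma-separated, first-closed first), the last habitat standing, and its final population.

Closure order: Greywater, Cedarfen, Dunmere
Last habitat: Juniper with 80 animals

Round 1: Cedarfen=19 Dunmere=25 Greywater=25 Juniper=11 → close Greywater (overflow 14)
  25÷3 = 8 each, +1 to first 1
Round 2: Cedarfen=28 Dunmere=33 Juniper=19 → close Cedarfen (overflow 18)
  28÷2 = 14 each, +1 to first 0
Round 3: Dunmere=47 Juniper=33 → close Dunmere (overflow 32)
  47÷1 = 47 each, +1 to first 0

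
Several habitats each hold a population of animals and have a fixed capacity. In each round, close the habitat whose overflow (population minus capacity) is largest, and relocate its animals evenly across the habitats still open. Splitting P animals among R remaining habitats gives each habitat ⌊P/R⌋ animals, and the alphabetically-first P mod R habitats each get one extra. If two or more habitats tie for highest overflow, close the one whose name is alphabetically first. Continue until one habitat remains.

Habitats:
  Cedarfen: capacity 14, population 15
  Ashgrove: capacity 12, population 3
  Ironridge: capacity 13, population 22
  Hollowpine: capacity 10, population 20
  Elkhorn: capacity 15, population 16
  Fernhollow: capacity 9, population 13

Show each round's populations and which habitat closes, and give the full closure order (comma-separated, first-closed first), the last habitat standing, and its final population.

Closure order: Hollowpine, Ironridge, Fernhollow, Cedarfen, Elkhorn
Last habitat: Ashgrove with 89 animals

Round 1: Ashgrove=3 Cedarfen=15 Elkhorn=16 Fernhollow=13 Hollowpine=20 Ironridge=22 → close Hollowpine (overflow 10)
  20÷5 = 4 each, +1 to first 0
Round 2: Ashgrove=7 Cedarfen=19 Elkhorn=20 Fernhollow=17 Ironridge=26 → close Ironridge (overflow 13)
  26÷4 = 6 each, +1 to first 2
Round 3: Ashgrove=14 Cedarfen=26 Elkhorn=26 Fernhollow=23 → close Fernhollow (overflow 14)
  23÷3 = 7 each, +1 to first 2
Round 4: Ashgrove=22 Cedarfen=34 Elkhorn=33 → close Cedarfen (overflow 20)
  34÷2 = 17 each, +1 to first 0
Round 5: Ashgrove=39 Elkhorn=50 → close Elkhorn (overflow 35)
  50÷1 = 50 each, +1 to first 0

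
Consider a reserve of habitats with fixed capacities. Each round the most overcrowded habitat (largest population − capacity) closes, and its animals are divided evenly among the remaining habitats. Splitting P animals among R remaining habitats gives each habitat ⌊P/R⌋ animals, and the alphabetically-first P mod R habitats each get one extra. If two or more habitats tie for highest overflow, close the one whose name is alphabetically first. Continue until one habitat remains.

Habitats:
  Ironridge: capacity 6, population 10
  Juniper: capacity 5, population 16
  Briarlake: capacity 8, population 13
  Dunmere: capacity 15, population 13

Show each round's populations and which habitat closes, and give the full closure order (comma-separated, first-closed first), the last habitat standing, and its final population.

Round 1: Briarlake=13 Dunmere=13 Ironridge=10 Juniper=16 → close Juniper (overflow 11)
  16÷3 = 5 each, +1 to first 1
Round 2: Briarlake=19 Dunmere=18 Ironridge=15 → close Briarlake (overflow 11)
  19÷2 = 9 each, +1 to first 1
Round 3: Dunmere=28 Ironridge=24 → close Ironridge (overflow 18)
  24÷1 = 24 each, +1 to first 0

Closure order: Juniper, Briarlake, Ironridge
Last habitat: Dunmere with 52 animals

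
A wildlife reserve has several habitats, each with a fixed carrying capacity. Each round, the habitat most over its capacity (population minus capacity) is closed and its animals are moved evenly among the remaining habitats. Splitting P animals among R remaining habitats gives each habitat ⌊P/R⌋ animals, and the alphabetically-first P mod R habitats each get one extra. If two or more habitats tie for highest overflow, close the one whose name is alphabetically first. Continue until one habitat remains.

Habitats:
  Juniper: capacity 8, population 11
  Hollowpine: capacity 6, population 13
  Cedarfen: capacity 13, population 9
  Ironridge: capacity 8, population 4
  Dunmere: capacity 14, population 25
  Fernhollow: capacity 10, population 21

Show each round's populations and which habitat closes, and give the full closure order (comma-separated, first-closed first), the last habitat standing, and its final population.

Closure order: Dunmere, Fernhollow, Hollowpine, Juniper, Cedarfen
Last habitat: Ironridge with 83 animals

Round 1: Cedarfen=9 Dunmere=25 Fernhollow=21 Hollowpine=13 Ironridge=4 Juniper=11 → close Dunmere (overflow 11)
  25÷5 = 5 each, +1 to first 0
Round 2: Cedarfen=14 Fernhollow=26 Hollowpine=18 Ironridge=9 Juniper=16 → close Fernhollow (overflow 16)
  26÷4 = 6 each, +1 to first 2
Round 3: Cedarfen=21 Hollowpine=25 Ironridge=15 Juniper=22 → close Hollowpine (overflow 19)
  25÷3 = 8 each, +1 to first 1
Round 4: Cedarfen=30 Ironridge=23 Juniper=30 → close Juniper (overflow 22)
  30÷2 = 15 each, +1 to first 0
Round 5: Cedarfen=45 Ironridge=38 → close Cedarfen (overflow 32)
  45÷1 = 45 each, +1 to first 0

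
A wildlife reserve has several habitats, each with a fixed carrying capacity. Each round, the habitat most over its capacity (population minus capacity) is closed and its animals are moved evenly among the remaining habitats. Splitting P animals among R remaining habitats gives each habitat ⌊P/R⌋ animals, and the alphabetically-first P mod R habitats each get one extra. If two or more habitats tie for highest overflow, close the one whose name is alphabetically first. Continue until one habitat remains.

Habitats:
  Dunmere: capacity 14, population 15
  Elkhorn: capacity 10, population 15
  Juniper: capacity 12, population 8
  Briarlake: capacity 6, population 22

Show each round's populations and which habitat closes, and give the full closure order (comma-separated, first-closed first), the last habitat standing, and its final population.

Round 1: Briarlake=22 Dunmere=15 Elkhorn=15 Juniper=8 → close Briarlake (overflow 16)
  22÷3 = 7 each, +1 to first 1
Round 2: Dunmere=23 Elkhorn=22 Juniper=15 → close Elkhorn (overflow 12)
  22÷2 = 11 each, +1 to first 0
Round 3: Dunmere=34 Juniper=26 → close Dunmere (overflow 20)
  34÷1 = 34 each, +1 to first 0

Closure order: Briarlake, Elkhorn, Dunmere
Last habitat: Juniper with 60 animals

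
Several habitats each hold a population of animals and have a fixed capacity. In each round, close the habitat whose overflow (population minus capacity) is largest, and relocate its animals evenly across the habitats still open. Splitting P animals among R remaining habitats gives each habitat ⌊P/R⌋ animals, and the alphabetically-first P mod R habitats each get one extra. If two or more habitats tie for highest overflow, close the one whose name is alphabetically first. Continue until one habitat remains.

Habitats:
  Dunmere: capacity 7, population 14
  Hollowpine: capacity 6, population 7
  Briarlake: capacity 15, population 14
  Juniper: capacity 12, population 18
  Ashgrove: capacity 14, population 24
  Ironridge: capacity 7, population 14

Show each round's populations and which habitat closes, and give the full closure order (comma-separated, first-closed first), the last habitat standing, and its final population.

Closure order: Ashgrove, Dunmere, Ironridge, Juniper, Hollowpine
Last habitat: Briarlake with 91 animals

Round 1: Ashgrove=24 Briarlake=14 Dunmere=14 Hollowpine=7 Ironridge=14 Juniper=18 → close Ashgrove (overflow 10)
  24÷5 = 4 each, +1 to first 4
Round 2: Briarlake=19 Dunmere=19 Hollowpine=12 Ironridge=19 Juniper=22 → close Dunmere (overflow 12)
  19÷4 = 4 each, +1 to first 3
Round 3: Briarlake=24 Hollowpine=17 Ironridge=24 Juniper=26 → close Ironridge (overflow 17)
  24÷3 = 8 each, +1 to first 0
Round 4: Briarlake=32 Hollowpine=25 Juniper=34 → close Juniper (overflow 22)
  34÷2 = 17 each, +1 to first 0
Round 5: Briarlake=49 Hollowpine=42 → close Hollowpine (overflow 36)
  42÷1 = 42 each, +1 to first 0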